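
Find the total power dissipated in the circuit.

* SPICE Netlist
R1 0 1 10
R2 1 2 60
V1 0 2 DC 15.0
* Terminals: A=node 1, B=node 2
Nodal analysis, taking node 2 as the 0 V reference.
Source V1 fixes V_0 = 15 V.
KCL at each unknown node (sum of currents leaving = 0; resistances in Ω):
  Node 1: (V_1 - 15)/10 + (V_1 - 0)/60 = 0
Collecting terms: 0.1167 × V_1 = 1.5  =>  V_1 = 12.86 V
Power in each resistor, P = (ΔV)²/R:
  P_R1 = (15 - 12.86)²/10 = 0.4592 W
  P_R2 = (12.86 - 0)²/60 = 2.755 W
P_total = P_R1 + P_R2 = 3.214 W

Final answer: 3.214 W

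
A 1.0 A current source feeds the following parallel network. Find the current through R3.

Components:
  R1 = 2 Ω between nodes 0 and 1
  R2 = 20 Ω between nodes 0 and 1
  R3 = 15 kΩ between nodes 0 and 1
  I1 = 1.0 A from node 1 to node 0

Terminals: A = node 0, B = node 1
All resistors sit directly between nodes 0 and 1, so they are in parallel and share one voltage V; the full source current 1 A splits among them.
1/R_par = 1/2 + 1/20 + 1/15000 = 0.5501 S  =>  R_par = 1.818 Ω
V = I × R_par = 1 × 1.818 = 1.818 V
I_R3 = V/R3 = 1.818/15000 = 0.0001212 A

Final answer: 0.0001212 A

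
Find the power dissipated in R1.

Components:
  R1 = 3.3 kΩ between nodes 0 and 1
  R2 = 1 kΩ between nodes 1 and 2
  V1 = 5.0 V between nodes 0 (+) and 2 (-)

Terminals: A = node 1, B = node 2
Nodal analysis, taking node 2 as the 0 V reference.
Source V1 fixes V_0 = 5 V.
KCL at each unknown node (sum of currents leaving = 0; resistances in Ω):
  Node 1: (V_1 - 5)/3300 + (V_1 - 0)/1000 = 0
Collecting terms: 0.001303 × V_1 = 0.001515  =>  V_1 = 1.163 V
I_R1 = (V_0 - V_1)/R1 = (5 - 1.163)/3300 = 0.001163 A
P_R1 = I_R1² × R1 = (0.001163)² × 3300 = 0.004462 W

Final answer: 0.004462 W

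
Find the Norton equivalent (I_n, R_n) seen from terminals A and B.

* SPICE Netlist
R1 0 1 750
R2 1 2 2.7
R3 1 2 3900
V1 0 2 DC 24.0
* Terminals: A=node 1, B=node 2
Find the Thévenin equivalent first; then I_n = V_th/R_th and R_n = R_th.
Step 1 — V_th is the open-circuit voltage V_A - V_B (nothing connected across the terminals).
Nodal analysis, taking node 2 as the 0 V reference.
Source V1 fixes V_0 = 24 V.
KCL at each unknown node (sum of currents leaving = 0; resistances in Ω):
  Node 1: (V_1 - 24)/750 + (V_1 - 0)/2.7 + (V_1 - 0)/3900 = 0
Collecting terms: 0.372 × V_1 = 0.032  =>  V_1 = 0.08603 V
V_th = V_1 - V_2 = 0.08603 - 0 = 0.08603 V
Step 2 — R_th: zero the source — replace V1 by a short circuit (node 2 merges into node 0) — and find the resistance seen between A (node 1) and B (node 0).
Reduce the network between node 1 (A) and node 0 (B) by series/parallel combination:
  Rp1 = R1 ‖ R2 ‖ R3 (parallel, all between nodes 0 and 1) = 1/(1/750 + 1/2.7 + 1/3900) = 2.688 Ω
R_th = 2.688 Ω
I_n = V_th/R_th = 0.08603/2.688 = 0.032 A, and R_n = R_th = 2.688 Ω

Final answer: I_n = 0.032 A, R_n = 2.688 Ω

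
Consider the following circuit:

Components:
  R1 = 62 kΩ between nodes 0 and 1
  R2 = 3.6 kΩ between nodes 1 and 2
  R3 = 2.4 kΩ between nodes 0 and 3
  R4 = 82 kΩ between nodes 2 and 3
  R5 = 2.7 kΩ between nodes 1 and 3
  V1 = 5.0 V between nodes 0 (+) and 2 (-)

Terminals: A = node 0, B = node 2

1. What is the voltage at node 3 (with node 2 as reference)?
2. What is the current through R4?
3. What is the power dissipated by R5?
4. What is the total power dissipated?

Nodal analysis, taking node 2 as the 0 V reference.
Source V1 fixes V_0 = 5 V.
KCL at each unknown node (sum of currents leaving = 0; resistances in Ω):
  Node 1: (V_1 - 5)/62000 + (V_1 - 0)/3600 + (V_1 - V_3)/2700 = 0
  Node 3: (V_3 - 5)/2400 + (V_3 - 0)/82000 + (V_3 - V_1)/2700 = 0
Collecting terms (coefficients in siemens):
  0.0006643·V_1 - 0.0003704·V_3 = 0.00008065
  0.0007992·V_3 - 0.0003704·V_1 = 0.002083
Determinant D = (0.0006643)(0.0007992) - (-0.0003704)(-0.0003704) = 0.0000003937
V_1 = [(0.00008065)(0.0007992) - (-0.0003704)(0.002083)]/D = 2.123 V
V_3 = [(0.0006643)(0.002083) - (0.00008065)(-0.0003704)]/D = 3.591 V
Part 1:
  Read off the nodal solution: V_3 = 3.591 V
Part 2:
  I_R4 = (V_2 - V_3)/R4 = (0 - 3.591)/82000 = -0.00004379 A
  Magnitude: I_R4 = 0.00004379 A
Part 3:
  I_R5 = (V_1 - V_3)/R5 = (2.123 - 3.591)/2700 = -0.0005434 A
  P_R5 = I_R5² × R5 = (-0.0005434)² × 2700 = 0.0007974 W
Part 4:
  Power in each resistor, P = (ΔV)²/R:
    P_R1 = (5 - 2.123)²/62000 = 0.0001335 W
    P_R2 = (2.123 - 0)²/3600 = 0.001252 W
    P_R3 = (5 - 3.591)²/2400 = 0.0008276 W
    P_R4 = (0 - 3.591)²/82000 = 0.0001572 W
    P_R5 = (2.123 - 3.591)²/2700 = 0.0007974 W
  P_total = P_R1 + P_R2 + P_R3 + P_R4 + P_R5 = 0.003168 W

Final answers:
1. V_3 = 3.591 V
2. I_R4 = 4.379e-05 A
3. P_R5 = 0.0007974 W
4. P_total = 0.003168 W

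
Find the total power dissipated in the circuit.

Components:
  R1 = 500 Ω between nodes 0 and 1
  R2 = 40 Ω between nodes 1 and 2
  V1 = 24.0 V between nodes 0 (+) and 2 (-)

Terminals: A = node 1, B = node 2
Nodal analysis, taking node 2 as the 0 V reference.
Source V1 fixes V_0 = 24 V.
KCL at each unknown node (sum of currents leaving = 0; resistances in Ω):
  Node 1: (V_1 - 24)/500 + (V_1 - 0)/40 = 0
Collecting terms: 0.027 × V_1 = 0.048  =>  V_1 = 1.778 V
Power in each resistor, P = (ΔV)²/R:
  P_R1 = (24 - 1.778)²/500 = 0.9877 W
  P_R2 = (1.778 - 0)²/40 = 0.07901 W
P_total = P_R1 + P_R2 = 1.067 W

Final answer: 1.067 W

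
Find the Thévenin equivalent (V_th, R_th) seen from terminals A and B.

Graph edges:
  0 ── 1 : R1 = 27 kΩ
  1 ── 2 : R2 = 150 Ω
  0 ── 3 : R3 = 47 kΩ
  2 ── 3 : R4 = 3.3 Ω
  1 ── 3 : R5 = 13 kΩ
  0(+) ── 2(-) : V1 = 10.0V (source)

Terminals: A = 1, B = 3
Step 1 — V_th is the open-circuit voltage V_A - V_B (nothing connected across the terminals).
Nodal analysis, taking node 2 as the 0 V reference.
Source V1 fixes V_0 = 10 V.
KCL at each unknown node (sum of currents leaving = 0; resistances in Ω):
  Node 1: (V_1 - 10)/27000 + (V_1 - 0)/150 + (V_1 - V_3)/13000 = 0
  Node 3: (V_3 - 10)/47000 + (V_3 - 0)/3.3 + (V_3 - V_1)/13000 = 0
Collecting terms (coefficients in siemens):
  0.006781·V_1 - 0.00007692·V_3 = 0.0003704
  0.3031·V_3 - 0.00007692·V_1 = 0.0002128
Determinant D = (0.006781)(0.3031) - (-0.00007692)(-0.00007692) = 0.002055
V_1 = [(0.0003704)(0.3031) - (-0.00007692)(0.0002128)]/D = 0.05463 V
V_3 = [(0.006781)(0.0002128) - (0.0003704)(-0.00007692)]/D = 0.0007158 V
V_th = V_1 - V_3 = 0.05463 - 0.0007158 = 0.05391 V
Step 2 — R_th: zero the source — replace V1 by a short circuit (node 2 merges into node 0) — and find the resistance seen between A (node 1) and B (node 3).
Reduce the network between node 1 (A) and node 3 (B) by series/parallel combination:
  Rp1 = R1 ‖ R2 (parallel, both between nodes 0 and 1) = 1/(1/27000 + 1/150) = 149.2 Ω
  Rp2 = R3 ‖ R4 (parallel, both between nodes 0 and 3) = 1/(1/47000 + 1/3.3) = 3.3 Ω
  Rs1 = Rp1 + Rp2 (series, joined only at node 0) = 149.2 + 3.3 = 152.5 Ω
  Rp3 = R5 ‖ Rs1 (parallel, both between nodes 1 and 3) = 1/(1/13000 + 1/152.5) = 150.7 Ω
R_th = 150.7 Ω

Final answer: V_th = 0.05391 V, R_th = 150.7 Ω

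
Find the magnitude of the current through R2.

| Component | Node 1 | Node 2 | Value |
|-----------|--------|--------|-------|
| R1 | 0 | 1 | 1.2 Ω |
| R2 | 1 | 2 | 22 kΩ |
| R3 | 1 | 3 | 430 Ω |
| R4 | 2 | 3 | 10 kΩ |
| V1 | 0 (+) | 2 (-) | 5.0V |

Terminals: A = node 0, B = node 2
Nodal analysis, taking node 2 as the 0 V reference.
Source V1 fixes V_0 = 5 V.
KCL at each unknown node (sum of currents leaving = 0; resistances in Ω):
  Node 1: (V_1 - 5)/1.2 + (V_1 - 0)/22000 + (V_1 - V_3)/430 = 0
  Node 3: (V_3 - V_1)/430 + (V_3 - 0)/10000 = 0
Collecting terms (coefficients in siemens):
  0.8357·V_1 - 0.002326·V_3 = 4.167
  0.002426·V_3 - 0.002326·V_1 = 0
Determinant D = (0.8357)(0.002426) - (-0.002326)(-0.002326) = 0.002022
V_1 = [(4.167)(0.002426) - (-0.002326)(0)]/D = 4.999 V
V_3 = [(0.8357)(0) - (4.167)(-0.002326)]/D = 4.793 V
I_R2 = (V_1 - V_2)/R2 = (4.999 - 0)/22000 = 0.0002272 A
|I_R2| = 0.0002272 A

Final answer: |I_R2| = 0.0002272 A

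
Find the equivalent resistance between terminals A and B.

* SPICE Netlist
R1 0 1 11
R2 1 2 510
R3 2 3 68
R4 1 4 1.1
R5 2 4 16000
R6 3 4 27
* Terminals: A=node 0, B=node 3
The network is not a plain series/parallel combination. Inject a 1 A test current into terminal A (node 0) and return it from terminal B (node 3); then R_eq = V_A / (1 A).
Nodal analysis, taking node 3 as the 0 V reference.
Current source I_test pushes 1 A into node 0 and draws it out of node 3.
KCL at each unknown node (sum of currents leaving = 0; resistances in Ω):
  Node 0: (V_0 - V_1)/11 - 1 = 0
  Node 1: (V_1 - V_0)/11 + (V_1 - V_2)/510 + (V_1 - V_4)/1.1 = 0
  Node 2: (V_2 - V_1)/510 + (V_2 - 0)/68 + (V_2 - V_4)/16000 = 0
  Node 4: (V_4 - V_1)/1.1 + (V_4 - V_2)/16000 + (V_4 - 0)/27 = 0
Collecting terms (coefficients in siemens):
  0.09091·V_0 - 0.09091·V_1 = 1
  1.002·V_1 - 0.09091·V_0 - 0.001961·V_2 - 0.9091·V_4 = 0
  0.01673·V_2 - 0.001961·V_1 - 0.0000625·V_4 = 0
  0.9462·V_4 - 0.9091·V_1 - 0.0000625·V_2 = 0
Solving these 4 simultaneous equations (Gaussian elimination) gives:
  V_0 = 37.77 V, V_1 = 26.77 V, V_2 = 3.233 V, V_4 = 25.72 V
R_eq = V_0 / 1 A = 37.77 Ω

Final answer: 37.77 Ω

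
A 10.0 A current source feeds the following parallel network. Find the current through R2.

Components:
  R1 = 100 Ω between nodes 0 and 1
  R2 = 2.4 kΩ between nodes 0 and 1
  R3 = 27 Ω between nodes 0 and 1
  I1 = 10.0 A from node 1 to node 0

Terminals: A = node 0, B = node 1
All resistors sit directly between nodes 0 and 1, so they are in parallel and share one voltage V; the full source current 10 A splits among them.
1/R_par = 1/100 + 1/2400 + 1/27 = 0.04745 S  =>  R_par = 21.07 Ω
V = I × R_par = 10 × 21.07 = 210.7 V
I_R2 = V/R2 = 210.7/2400 = 0.0878 A

Final answer: 0.0878 A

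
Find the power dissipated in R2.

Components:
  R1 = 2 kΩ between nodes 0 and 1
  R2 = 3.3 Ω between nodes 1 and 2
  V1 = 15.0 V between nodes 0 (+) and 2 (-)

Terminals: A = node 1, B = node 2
Nodal analysis, taking node 2 as the 0 V reference.
Source V1 fixes V_0 = 15 V.
KCL at each unknown node (sum of currents leaving = 0; resistances in Ω):
  Node 1: (V_1 - 15)/2000 + (V_1 - 0)/3.3 = 0
Collecting terms: 0.3035 × V_1 = 0.0075  =>  V_1 = 0.02471 V
I_R2 = (V_1 - V_2)/R2 = (0.02471 - 0)/3.3 = 0.007488 A
P_R2 = I_R2² × R2 = (0.007488)² × 3.3 = 0.000185 W

Final answer: 0.000185 W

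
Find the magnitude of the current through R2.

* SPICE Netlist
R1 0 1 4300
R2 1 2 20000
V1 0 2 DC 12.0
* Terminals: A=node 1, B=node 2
Nodal analysis, taking node 2 as the 0 V reference.
Source V1 fixes V_0 = 12 V.
KCL at each unknown node (sum of currents leaving = 0; resistances in Ω):
  Node 1: (V_1 - 12)/4300 + (V_1 - 0)/20000 = 0
Collecting terms: 0.0002826 × V_1 = 0.002791  =>  V_1 = 9.877 V
I_R2 = (V_1 - V_2)/R2 = (9.877 - 0)/20000 = 0.0004938 A
|I_R2| = 0.0004938 A

Final answer: |I_R2| = 0.0004938 A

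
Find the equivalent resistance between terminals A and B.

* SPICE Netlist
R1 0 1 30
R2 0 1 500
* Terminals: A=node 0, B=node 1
Reduce the network between node 0 (A) and node 1 (B) by series/parallel combination:
  Rp1 = R1 ‖ R2 (parallel, both between nodes 0 and 1) = 1/(1/30 + 1/500) = 28.3 Ω
R_eq = 28.3 Ω

Final answer: 28.3 Ω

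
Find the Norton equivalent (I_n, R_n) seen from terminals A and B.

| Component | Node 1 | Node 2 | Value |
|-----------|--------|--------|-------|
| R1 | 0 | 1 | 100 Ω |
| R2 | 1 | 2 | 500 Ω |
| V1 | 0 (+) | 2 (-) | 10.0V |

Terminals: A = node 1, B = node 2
Find the Thévenin equivalent first; then I_n = V_th/R_th and R_n = R_th.
Step 1 — V_th is the open-circuit voltage V_A - V_B (nothing connected across the terminals).
Nodal analysis, taking node 2 as the 0 V reference.
Source V1 fixes V_0 = 10 V.
KCL at each unknown node (sum of currents leaving = 0; resistances in Ω):
  Node 1: (V_1 - 10)/100 + (V_1 - 0)/500 = 0
Collecting terms: 0.012 × V_1 = 0.1  =>  V_1 = 8.333 V
V_th = V_1 - V_2 = 8.333 - 0 = 8.333 V
Step 2 — R_th: zero the source — replace V1 by a short circuit (node 2 merges into node 0) — and find the resistance seen between A (node 1) and B (node 0).
Reduce the network between node 1 (A) and node 0 (B) by series/parallel combination:
  Rp1 = R1 ‖ R2 (parallel, both between nodes 0 and 1) = 1/(1/100 + 1/500) = 83.33 Ω
R_th = 83.33 Ω
I_n = V_th/R_th = 8.333/83.33 = 0.1 A, and R_n = R_th = 83.33 Ω

Final answer: I_n = 0.1 A, R_n = 83.33 Ω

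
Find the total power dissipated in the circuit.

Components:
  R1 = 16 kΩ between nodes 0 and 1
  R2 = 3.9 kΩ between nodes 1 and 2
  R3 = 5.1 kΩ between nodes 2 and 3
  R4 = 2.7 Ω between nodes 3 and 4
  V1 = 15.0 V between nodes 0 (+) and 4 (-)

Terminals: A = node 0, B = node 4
Nodal analysis, taking node 4 as the 0 V reference.
Source V1 fixes V_0 = 15 V.
KCL at each unknown node (sum of currents leaving = 0; resistances in Ω):
  Node 1: (V_1 - 15)/16000 + (V_1 - V_2)/3900 = 0
  Node 2: (V_2 - V_1)/3900 + (V_2 - V_3)/5100 = 0
  Node 3: (V_3 - V_2)/5100 + (V_3 - 0)/2.7 = 0
Collecting terms (coefficients in siemens):
  0.0003189·V_1 - 0.0002564·V_2 = 0.0009375
  0.0004525·V_2 - 0.0002564·V_1 - 0.0001961·V_3 = 0
  0.3706·V_3 - 0.0001961·V_2 = 0
Solving these 3 simultaneous equations (Gaussian elimination) gives:
  V_1 = 5.401 V, V_2 = 3.061 V, V_3 = 0.00162 V
Power in each resistor, P = (ΔV)²/R:
  P_R1 = (15 - 5.401)²/16000 = 0.005759 W
  P_R2 = (5.401 - 3.061)²/3900 = 0.001404 W
  P_R3 = (3.061 - 0.00162)²/5100 = 0.001836 W
  P_R4 = (0.00162 - 0)²/2.7 = 0.0000009718 W
P_total = P_R1 + P_R2 + P_R3 + P_R4 = 0.008999 W

Final answer: 0.008999 W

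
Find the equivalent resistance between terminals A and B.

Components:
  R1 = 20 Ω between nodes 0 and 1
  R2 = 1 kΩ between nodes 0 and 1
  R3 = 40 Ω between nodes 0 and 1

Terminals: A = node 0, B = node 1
Reduce the network between node 0 (A) and node 1 (B) by series/parallel combination:
  Rp1 = R1 ‖ R2 ‖ R3 (parallel, all between nodes 0 and 1) = 1/(1/20 + 1/1000 + 1/40) = 13.16 Ω
R_eq = 13.16 Ω

Final answer: 13.16 Ω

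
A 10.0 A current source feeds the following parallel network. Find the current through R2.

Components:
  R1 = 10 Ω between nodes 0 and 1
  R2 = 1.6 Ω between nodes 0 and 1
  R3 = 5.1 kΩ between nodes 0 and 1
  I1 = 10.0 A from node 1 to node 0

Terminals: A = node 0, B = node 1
All resistors sit directly between nodes 0 and 1, so they are in parallel and share one voltage V; the full source current 10 A splits among them.
1/R_par = 1/10 + 1/1.6 + 1/5100 = 0.7252 S  =>  R_par = 1.379 Ω
V = I × R_par = 10 × 1.379 = 13.79 V
I_R2 = V/R2 = 13.79/1.6 = 8.618 A

Final answer: 8.618 A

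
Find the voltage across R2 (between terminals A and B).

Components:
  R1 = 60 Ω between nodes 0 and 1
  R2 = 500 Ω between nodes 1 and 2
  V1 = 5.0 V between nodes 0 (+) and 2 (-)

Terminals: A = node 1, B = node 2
R1 and R2 are in series across V1 (node 0 → node 1 → node 2), and the output A–B is taken across R2, so this is a voltage divider.
Series current: I = V1/(R1 + R2) = 5/(60 + 500) = 5/560 = 0.008929 A
V_R2 = I × R2 = V1 × R2/(R1 + R2) = 5 × 500/560 = 4.464 V

Final answer: 4.464 V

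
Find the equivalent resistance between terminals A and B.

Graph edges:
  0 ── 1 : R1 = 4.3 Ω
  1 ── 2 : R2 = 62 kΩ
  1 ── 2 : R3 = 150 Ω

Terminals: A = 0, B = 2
Reduce the network between node 0 (A) and node 2 (B) by series/parallel combination:
  Rp1 = R2 ‖ R3 (parallel, both between nodes 1 and 2) = 1/(1/62000 + 1/150) = 149.6 Ω
  Rs1 = R1 + Rp1 (series, joined only at node 1) = 4.3 + 149.6 = 153.9 Ω
R_eq = 153.9 Ω

Final answer: 153.9 Ω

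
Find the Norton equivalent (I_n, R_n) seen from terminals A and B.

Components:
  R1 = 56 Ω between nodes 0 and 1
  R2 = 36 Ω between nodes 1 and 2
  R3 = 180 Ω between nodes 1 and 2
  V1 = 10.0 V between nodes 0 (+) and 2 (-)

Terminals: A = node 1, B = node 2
Find the Thévenin equivalent first; then I_n = V_th/R_th and R_n = R_th.
Step 1 — V_th is the open-circuit voltage V_A - V_B (nothing connected across the terminals).
Nodal analysis, taking node 2 as the 0 V reference.
Source V1 fixes V_0 = 10 V.
KCL at each unknown node (sum of currents leaving = 0; resistances in Ω):
  Node 1: (V_1 - 10)/56 + (V_1 - 0)/36 + (V_1 - 0)/180 = 0
Collecting terms: 0.05119 × V_1 = 0.1786  =>  V_1 = 3.488 V
V_th = V_1 - V_2 = 3.488 - 0 = 3.488 V
Step 2 — R_th: zero the source — replace V1 by a short circuit (node 2 merges into node 0) — and find the resistance seen between A (node 1) and B (node 0).
Reduce the network between node 1 (A) and node 0 (B) by series/parallel combination:
  Rp1 = R1 ‖ R2 ‖ R3 (parallel, all between nodes 0 and 1) = 1/(1/56 + 1/36 + 1/180) = 19.53 Ω
R_th = 19.53 Ω
I_n = V_th/R_th = 3.488/19.53 = 0.1786 A, and R_n = R_th = 19.53 Ω

Final answer: I_n = 0.1786 A, R_n = 19.53 Ω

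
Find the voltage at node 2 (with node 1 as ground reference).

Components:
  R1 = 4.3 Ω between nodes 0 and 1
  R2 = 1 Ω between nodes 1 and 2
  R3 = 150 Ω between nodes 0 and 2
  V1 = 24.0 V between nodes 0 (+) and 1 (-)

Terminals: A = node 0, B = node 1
Nodal analysis, taking node 1 as the 0 V reference.
Source V1 fixes V_0 = 24 V.
KCL at each unknown node (sum of currents leaving = 0; resistances in Ω):
  Node 2: (V_2 - 0)/1 + (V_2 - 24)/150 = 0
Collecting terms: 1.007 × V_2 = 0.16  =>  V_2 = 0.1589 V
The requested potential is V_2 = 0.1589 V.

Final answer: V_2 = 0.1589 V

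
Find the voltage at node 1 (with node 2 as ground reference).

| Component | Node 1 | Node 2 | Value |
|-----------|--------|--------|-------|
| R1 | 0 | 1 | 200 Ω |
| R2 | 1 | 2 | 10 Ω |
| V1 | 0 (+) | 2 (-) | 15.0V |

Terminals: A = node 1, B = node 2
Nodal analysis, taking node 2 as the 0 V reference.
Source V1 fixes V_0 = 15 V.
KCL at each unknown node (sum of currents leaving = 0; resistances in Ω):
  Node 1: (V_1 - 15)/200 + (V_1 - 0)/10 = 0
Collecting terms: 0.105 × V_1 = 0.075  =>  V_1 = 0.7143 V
The requested potential is V_1 = 0.7143 V.

Final answer: V_1 = 0.7143 V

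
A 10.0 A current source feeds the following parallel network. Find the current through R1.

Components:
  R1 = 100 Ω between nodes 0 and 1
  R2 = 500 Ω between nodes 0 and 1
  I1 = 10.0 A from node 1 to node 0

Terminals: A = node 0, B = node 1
All resistors sit directly between nodes 0 and 1, so they are in parallel and share one voltage V; the full source current 10 A splits among them.
1/R_par = 1/100 + 1/500 = 0.012 S  =>  R_par = 83.33 Ω
V = I × R_par = 10 × 83.33 = 833.3 V
I_R1 = V/R1 = 833.3/100 = 8.333 A

Final answer: 8.333 A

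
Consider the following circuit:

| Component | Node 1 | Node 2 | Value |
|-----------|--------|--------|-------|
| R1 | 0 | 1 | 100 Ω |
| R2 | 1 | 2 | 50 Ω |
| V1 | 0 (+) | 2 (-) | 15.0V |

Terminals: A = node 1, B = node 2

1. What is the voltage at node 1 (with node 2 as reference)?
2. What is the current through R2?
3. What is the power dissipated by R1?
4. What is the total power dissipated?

Nodal analysis, taking node 2 as the 0 V reference.
Source V1 fixes V_0 = 15 V.
KCL at each unknown node (sum of currents leaving = 0; resistances in Ω):
  Node 1: (V_1 - 15)/100 + (V_1 - 0)/50 = 0
Collecting terms: 0.03 × V_1 = 0.15  =>  V_1 = 5 V
Part 1:
  Read off the nodal solution: V_1 = 5 V
Part 2:
  I_R2 = (V_1 - V_2)/R2 = (5 - 0)/50 = 0.1 A
  Magnitude: I_R2 = 0.1 A
Part 3:
  I_R1 = (V_0 - V_1)/R1 = (15 - 5)/100 = 0.1 A
  P_R1 = I_R1² × R1 = (0.1)² × 100 = 1 W
Part 4:
  Power in each resistor, P = (ΔV)²/R:
    P_R1 = (15 - 5)²/100 = 1 W
    P_R2 = (5 - 0)²/50 = 0.5 W
  P_total = P_R1 + P_R2 = 1.5 W

Final answers:
1. V_1 = 5 V
2. I_R2 = 0.1 A
3. P_R1 = 1 W
4. P_total = 1.5 W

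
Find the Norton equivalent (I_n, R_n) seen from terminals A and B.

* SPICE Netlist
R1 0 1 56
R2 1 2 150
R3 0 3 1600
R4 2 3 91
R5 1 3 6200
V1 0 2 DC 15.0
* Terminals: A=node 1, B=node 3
Find the Thévenin equivalent first; then I_n = V_th/R_th and R_n = R_th.
Step 1 — V_th is the open-circuit voltage V_A - V_B (nothing connected across the terminals).
Nodal analysis, taking node 2 as the 0 V reference.
Source V1 fixes V_0 = 15 V.
KCL at each unknown node (sum of currents leaving = 0; resistances in Ω):
  Node 1: (V_1 - 15)/56 + (V_1 - 0)/150 + (V_1 - V_3)/6200 = 0
  Node 3: (V_3 - 15)/1600 + (V_3 - 0)/91 + (V_3 - V_1)/6200 = 0
Collecting terms (coefficients in siemens):
  0.02469·V_1 - 0.0001613·V_3 = 0.2679
  0.01178·V_3 - 0.0001613·V_1 = 0.009375
Determinant D = (0.02469)(0.01178) - (-0.0001613)(-0.0001613) = 0.0002906
V_1 = [(0.2679)(0.01178) - (-0.0001613)(0.009375)]/D = 10.86 V
V_3 = [(0.02469)(0.009375) - (0.2679)(-0.0001613)]/D = 0.9449 V
V_th = V_1 - V_3 = 10.86 - 0.9449 = 9.912 V
Step 2 — R_th: zero the source — replace V1 by a short circuit (node 2 merges into node 0) — and find the resistance seen between A (node 1) and B (node 3).
Reduce the network between node 1 (A) and node 3 (B) by series/parallel combination:
  Rp1 = R1 ‖ R2 (parallel, both between nodes 0 and 1) = 1/(1/56 + 1/150) = 40.78 Ω
  Rp2 = R3 ‖ R4 (parallel, both between nodes 0 and 3) = 1/(1/1600 + 1/91) = 86.1 Ω
  Rs1 = Rp1 + Rp2 (series, joined only at node 0) = 40.78 + 86.1 = 126.9 Ω
  Rp3 = R5 ‖ Rs1 (parallel, both between nodes 1 and 3) = 1/(1/6200 + 1/126.9) = 124.3 Ω
R_th = 124.3 Ω
I_n = V_th/R_th = 9.912/124.3 = 0.07972 A, and R_n = R_th = 124.3 Ω

Final answer: I_n = 0.07972 A, R_n = 124.3 Ω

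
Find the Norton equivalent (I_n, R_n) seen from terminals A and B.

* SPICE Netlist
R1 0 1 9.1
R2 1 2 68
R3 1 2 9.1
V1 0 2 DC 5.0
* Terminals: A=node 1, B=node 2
Find the Thévenin equivalent first; then I_n = V_th/R_th and R_n = R_th.
Step 1 — V_th is the open-circuit voltage V_A - V_B (nothing connected across the terminals).
Nodal analysis, taking node 2 as the 0 V reference.
Source V1 fixes V_0 = 5 V.
KCL at each unknown node (sum of currents leaving = 0; resistances in Ω):
  Node 1: (V_1 - 5)/9.1 + (V_1 - 0)/68 + (V_1 - 0)/9.1 = 0
Collecting terms: 0.2345 × V_1 = 0.5495  =>  V_1 = 2.343 V
V_th = V_1 - V_2 = 2.343 - 0 = 2.343 V
Step 2 — R_th: zero the source — replace V1 by a short circuit (node 2 merges into node 0) — and find the resistance seen between A (node 1) and B (node 0).
Reduce the network between node 1 (A) and node 0 (B) by series/parallel combination:
  Rp1 = R1 ‖ R2 ‖ R3 (parallel, all between nodes 0 and 1) = 1/(1/9.1 + 1/68 + 1/9.1) = 4.265 Ω
R_th = 4.265 Ω
I_n = V_th/R_th = 2.343/4.265 = 0.5495 A, and R_n = R_th = 4.265 Ω

Final answer: I_n = 0.5495 A, R_n = 4.265 Ω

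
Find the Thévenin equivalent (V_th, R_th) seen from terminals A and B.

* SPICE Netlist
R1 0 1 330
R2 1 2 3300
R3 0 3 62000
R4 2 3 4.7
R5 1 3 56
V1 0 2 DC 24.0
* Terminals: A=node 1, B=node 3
Step 1 — V_th is the open-circuit voltage V_A - V_B (nothing connected across the terminals).
Nodal analysis, taking node 2 as the 0 V reference.
Source V1 fixes V_0 = 24 V.
KCL at each unknown node (sum of currents leaving = 0; resistances in Ω):
  Node 1: (V_1 - 24)/330 + (V_1 - 0)/3300 + (V_1 - V_3)/56 = 0
  Node 3: (V_3 - 24)/62000 + (V_3 - 0)/4.7 + (V_3 - V_1)/56 = 0
Collecting terms (coefficients in siemens):
  0.02119·V_1 - 0.01786·V_3 = 0.07273
  0.2306·V_3 - 0.01786·V_1 = 0.0003871
Determinant D = (0.02119)(0.2306) - (-0.01786)(-0.01786) = 0.004568
V_1 = [(0.07273)(0.2306) - (-0.01786)(0.0003871)]/D = 3.673 V
V_3 = [(0.02119)(0.0003871) - (0.07273)(-0.01786)]/D = 0.2861 V
V_th = V_1 - V_3 = 3.673 - 0.2861 = 3.387 V
Step 2 — R_th: zero the source — replace V1 by a short circuit (node 2 merges into node 0) — and find the resistance seen between A (node 1) and B (node 3).
Reduce the network between node 1 (A) and node 3 (B) by series/parallel combination:
  Rp1 = R1 ‖ R2 (parallel, both between nodes 0 and 1) = 1/(1/330 + 1/3300) = 300 Ω
  Rp2 = R3 ‖ R4 (parallel, both between nodes 0 and 3) = 1/(1/62000 + 1/4.7) = 4.7 Ω
  Rs1 = Rp1 + Rp2 (series, joined only at node 0) = 300 + 4.7 = 304.7 Ω
  Rp3 = R5 ‖ Rs1 (parallel, both between nodes 1 and 3) = 1/(1/56 + 1/304.7) = 47.31 Ω
R_th = 47.31 Ω

Final answer: V_th = 3.387 V, R_th = 47.31 Ω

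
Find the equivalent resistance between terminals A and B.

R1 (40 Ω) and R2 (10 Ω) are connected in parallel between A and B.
Reduce the network between node 0 (A) and node 1 (B) by series/parallel combination:
  Rp1 = R1 ‖ R2 (parallel, both between nodes 0 and 1) = 1/(1/40 + 1/10) = 8 Ω
R_eq = 8 Ω

Final answer: 8 Ω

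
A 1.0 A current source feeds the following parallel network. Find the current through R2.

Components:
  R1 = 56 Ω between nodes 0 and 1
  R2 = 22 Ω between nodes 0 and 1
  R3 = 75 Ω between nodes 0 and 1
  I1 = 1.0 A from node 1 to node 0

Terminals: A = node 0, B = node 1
All resistors sit directly between nodes 0 and 1, so they are in parallel and share one voltage V; the full source current 1 A splits among them.
1/R_par = 1/56 + 1/22 + 1/75 = 0.07665 S  =>  R_par = 13.05 Ω
V = I × R_par = 1 × 13.05 = 13.05 V
I_R2 = V/R2 = 13.05/22 = 0.5931 A

Final answer: 0.5931 A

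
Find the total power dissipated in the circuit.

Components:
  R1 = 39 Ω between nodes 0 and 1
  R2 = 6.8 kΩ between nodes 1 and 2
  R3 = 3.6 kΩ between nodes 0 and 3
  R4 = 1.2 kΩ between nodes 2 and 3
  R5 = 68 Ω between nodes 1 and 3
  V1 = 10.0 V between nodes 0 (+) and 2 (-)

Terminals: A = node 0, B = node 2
Nodal analysis, taking node 2 as the 0 V reference.
Source V1 fixes V_0 = 10 V.
KCL at each unknown node (sum of currents leaving = 0; resistances in Ω):
  Node 1: (V_1 - 10)/39 + (V_1 - 0)/6800 + (V_1 - V_3)/68 = 0
  Node 3: (V_3 - 10)/3600 + (V_3 - 0)/1200 + (V_3 - V_1)/68 = 0
Collecting terms (coefficients in siemens):
  0.04049·V_1 - 0.01471·V_3 = 0.2564
  0.01582·V_3 - 0.01471·V_1 = 0.002778
Determinant D = (0.04049)(0.01582) - (-0.01471)(-0.01471) = 0.0004242
V_1 = [(0.2564)(0.01582) - (-0.01471)(0.002778)]/D = 9.656 V
V_3 = [(0.04049)(0.002778) - (0.2564)(-0.01471)]/D = 9.154 V
Power in each resistor, P = (ΔV)²/R:
  P_R1 = (10 - 9.656)²/39 = 0.003029 W
  P_R2 = (9.656 - 0)²/6800 = 0.01371 W
  P_R3 = (10 - 9.154)²/3600 = 0.000199 W
  P_R4 = (0 - 9.154)²/1200 = 0.06982 W
  P_R5 = (9.656 - 9.154)²/68 = 0.003717 W
P_total = P_R1 + P_R2 + P_R3 + P_R4 + P_R5 = 0.09048 W

Final answer: 0.09048 W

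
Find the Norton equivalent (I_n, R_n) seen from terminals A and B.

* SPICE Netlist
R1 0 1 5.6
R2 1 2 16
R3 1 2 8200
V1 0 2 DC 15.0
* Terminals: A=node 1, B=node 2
Find the Thévenin equivalent first; then I_n = V_th/R_th and R_n = R_th.
Step 1 — V_th is the open-circuit voltage V_A - V_B (nothing connected across the terminals).
Nodal analysis, taking node 2 as the 0 V reference.
Source V1 fixes V_0 = 15 V.
KCL at each unknown node (sum of currents leaving = 0; resistances in Ω):
  Node 1: (V_1 - 15)/5.6 + (V_1 - 0)/16 + (V_1 - 0)/8200 = 0
Collecting terms: 0.2412 × V_1 = 2.679  =>  V_1 = 11.11 V
V_th = V_1 - V_2 = 11.11 - 0 = 11.11 V
Step 2 — R_th: zero the source — replace V1 by a short circuit (node 2 merges into node 0) — and find the resistance seen between A (node 1) and B (node 0).
Reduce the network between node 1 (A) and node 0 (B) by series/parallel combination:
  Rp1 = R1 ‖ R2 ‖ R3 (parallel, all between nodes 0 and 1) = 1/(1/5.6 + 1/16 + 1/8200) = 4.146 Ω
R_th = 4.146 Ω
I_n = V_th/R_th = 11.11/4.146 = 2.679 A, and R_n = R_th = 4.146 Ω

Final answer: I_n = 2.679 A, R_n = 4.146 Ω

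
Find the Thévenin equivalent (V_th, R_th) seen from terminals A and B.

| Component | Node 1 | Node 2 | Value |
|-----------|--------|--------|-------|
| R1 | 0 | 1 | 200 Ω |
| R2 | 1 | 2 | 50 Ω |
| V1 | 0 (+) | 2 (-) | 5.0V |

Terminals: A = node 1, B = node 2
Step 1 — V_th is the open-circuit voltage V_A - V_B (nothing connected across the terminals).
Nodal analysis, taking node 2 as the 0 V reference.
Source V1 fixes V_0 = 5 V.
KCL at each unknown node (sum of currents leaving = 0; resistances in Ω):
  Node 1: (V_1 - 5)/200 + (V_1 - 0)/50 = 0
Collecting terms: 0.025 × V_1 = 0.025  =>  V_1 = 1 V
V_th = V_1 - V_2 = 1 - 0 = 1 V
Step 2 — R_th: zero the source — replace V1 by a short circuit (node 2 merges into node 0) — and find the resistance seen between A (node 1) and B (node 0).
Reduce the network between node 1 (A) and node 0 (B) by series/parallel combination:
  Rp1 = R1 ‖ R2 (parallel, both between nodes 0 and 1) = 1/(1/200 + 1/50) = 40 Ω
R_th = 40 Ω

Final answer: V_th = 1 V, R_th = 40 Ω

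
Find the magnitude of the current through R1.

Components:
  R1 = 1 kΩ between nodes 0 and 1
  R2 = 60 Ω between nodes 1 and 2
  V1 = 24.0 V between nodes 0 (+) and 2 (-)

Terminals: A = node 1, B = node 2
Nodal analysis, taking node 2 as the 0 V reference.
Source V1 fixes V_0 = 24 V.
KCL at each unknown node (sum of currents leaving = 0; resistances in Ω):
  Node 1: (V_1 - 24)/1000 + (V_1 - 0)/60 = 0
Collecting terms: 0.01767 × V_1 = 0.024  =>  V_1 = 1.358 V
I_R1 = (V_0 - V_1)/R1 = (24 - 1.358)/1000 = 0.02264 A
|I_R1| = 0.02264 A

Final answer: |I_R1| = 0.02264 A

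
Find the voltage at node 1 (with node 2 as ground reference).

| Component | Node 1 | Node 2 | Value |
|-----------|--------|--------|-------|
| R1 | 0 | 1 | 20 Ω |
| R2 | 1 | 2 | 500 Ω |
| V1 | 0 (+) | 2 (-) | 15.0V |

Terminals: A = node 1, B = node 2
Nodal analysis, taking node 2 as the 0 V reference.
Source V1 fixes V_0 = 15 V.
KCL at each unknown node (sum of currents leaving = 0; resistances in Ω):
  Node 1: (V_1 - 15)/20 + (V_1 - 0)/500 = 0
Collecting terms: 0.052 × V_1 = 0.75  =>  V_1 = 14.42 V
The requested potential is V_1 = 14.42 V.

Final answer: V_1 = 14.42 V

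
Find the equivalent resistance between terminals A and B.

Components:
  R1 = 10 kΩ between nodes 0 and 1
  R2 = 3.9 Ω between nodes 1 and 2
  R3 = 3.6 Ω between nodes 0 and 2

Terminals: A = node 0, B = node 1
Reduce the network between node 0 (A) and node 1 (B) by series/parallel combination:
  Rs1 = R3 + R2 (series, joined only at node 2) = 3.6 + 3.9 = 7.5 Ω
  Rp1 = R1 ‖ Rs1 (parallel, both between nodes 0 and 1) = 1/(1/10000 + 1/7.5) = 7.494 Ω
R_eq = 7.494 Ω

Final answer: 7.494 Ω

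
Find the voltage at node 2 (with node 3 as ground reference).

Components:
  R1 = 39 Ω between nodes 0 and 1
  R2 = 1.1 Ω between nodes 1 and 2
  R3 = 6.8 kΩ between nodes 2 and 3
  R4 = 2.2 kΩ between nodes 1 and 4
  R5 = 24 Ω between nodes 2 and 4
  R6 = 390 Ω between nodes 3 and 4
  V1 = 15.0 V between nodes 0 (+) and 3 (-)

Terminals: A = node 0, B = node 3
Nodal analysis, taking node 3 as the 0 V reference.
Source V1 fixes V_0 = 15 V.
KCL at each unknown node (sum of currents leaving = 0; resistances in Ω):
  Node 1: (V_1 - 15)/39 + (V_1 - V_2)/1.1 + (V_1 - V_4)/2200 = 0
  Node 2: (V_2 - V_1)/1.1 + (V_2 - 0)/6800 + (V_2 - V_4)/24 = 0
  Node 4: (V_4 - V_1)/2200 + (V_4 - V_2)/24 + (V_4 - 0)/390 = 0
Collecting terms (coefficients in siemens):
  0.9352·V_1 - 0.9091·V_2 - 0.0004545·V_4 = 0.3846
  0.9509·V_2 - 0.9091·V_1 - 0.04167·V_4 = 0
  0.04469·V_4 - 0.0004545·V_1 - 0.04167·V_2 = 0
Solving these 3 simultaneous equations (Gaussian elimination) gives:
  V_1 = 13.64 V, V_2 = 13.6 V, V_4 = 12.82 V
The requested potential is V_2 = 13.6 V.

Final answer: V_2 = 13.6 V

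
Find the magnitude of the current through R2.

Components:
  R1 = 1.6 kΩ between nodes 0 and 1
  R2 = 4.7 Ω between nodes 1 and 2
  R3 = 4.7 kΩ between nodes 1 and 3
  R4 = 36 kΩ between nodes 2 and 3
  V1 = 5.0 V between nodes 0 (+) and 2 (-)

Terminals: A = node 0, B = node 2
Nodal analysis, taking node 2 as the 0 V reference.
Source V1 fixes V_0 = 5 V.
KCL at each unknown node (sum of currents leaving = 0; resistances in Ω):
  Node 1: (V_1 - 5)/1600 + (V_1 - 0)/4.7 + (V_1 - V_3)/4700 = 0
  Node 3: (V_3 - V_1)/4700 + (V_3 - 0)/36000 = 0
Collecting terms (coefficients in siemens):
  0.2136·V_1 - 0.0002128·V_3 = 0.003125
  0.0002405·V_3 - 0.0002128·V_1 = 0
Determinant D = (0.2136)(0.0002405) - (-0.0002128)(-0.0002128) = 0.00005134
V_1 = [(0.003125)(0.0002405) - (-0.0002128)(0)]/D = 0.01464 V
V_3 = [(0.2136)(0) - (0.003125)(-0.0002128)]/D = 0.01295 V
I_R2 = (V_1 - V_2)/R2 = (0.01464 - 0)/4.7 = 0.003115 A
|I_R2| = 0.003115 A

Final answer: |I_R2| = 0.003115 A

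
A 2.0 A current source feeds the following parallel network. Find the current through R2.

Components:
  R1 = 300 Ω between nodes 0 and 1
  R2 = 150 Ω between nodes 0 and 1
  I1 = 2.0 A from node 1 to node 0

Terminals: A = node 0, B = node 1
All resistors sit directly between nodes 0 and 1, so they are in parallel and share one voltage V; the full source current 2 A splits among them.
1/R_par = 1/300 + 1/150 = 0.01 S  =>  R_par = 100 Ω
V = I × R_par = 2 × 100 = 200 V
I_R2 = V/R2 = 200/150 = 1.333 A

Final answer: 1.333 A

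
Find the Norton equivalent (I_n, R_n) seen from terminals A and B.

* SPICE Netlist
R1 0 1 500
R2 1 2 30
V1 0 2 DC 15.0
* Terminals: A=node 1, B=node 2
Find the Thévenin equivalent first; then I_n = V_th/R_th and R_n = R_th.
Step 1 — V_th is the open-circuit voltage V_A - V_B (nothing connected across the terminals).
Nodal analysis, taking node 2 as the 0 V reference.
Source V1 fixes V_0 = 15 V.
KCL at each unknown node (sum of currents leaving = 0; resistances in Ω):
  Node 1: (V_1 - 15)/500 + (V_1 - 0)/30 = 0
Collecting terms: 0.03533 × V_1 = 0.03  =>  V_1 = 0.8491 V
V_th = V_1 - V_2 = 0.8491 - 0 = 0.8491 V
Step 2 — R_th: zero the source — replace V1 by a short circuit (node 2 merges into node 0) — and find the resistance seen between A (node 1) and B (node 0).
Reduce the network between node 1 (A) and node 0 (B) by series/parallel combination:
  Rp1 = R1 ‖ R2 (parallel, both between nodes 0 and 1) = 1/(1/500 + 1/30) = 28.3 Ω
R_th = 28.3 Ω
I_n = V_th/R_th = 0.8491/28.3 = 0.03 A, and R_n = R_th = 28.3 Ω

Final answer: I_n = 0.03 A, R_n = 28.3 Ω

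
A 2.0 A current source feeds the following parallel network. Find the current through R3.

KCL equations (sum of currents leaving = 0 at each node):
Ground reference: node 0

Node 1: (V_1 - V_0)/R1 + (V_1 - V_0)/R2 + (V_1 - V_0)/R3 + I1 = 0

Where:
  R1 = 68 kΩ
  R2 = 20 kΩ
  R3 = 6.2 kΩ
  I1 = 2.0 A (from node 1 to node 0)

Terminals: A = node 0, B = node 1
All resistors sit directly between nodes 0 and 1, so they are in parallel and share one voltage V; the full source current 2 A splits among them.
1/R_par = 1/68000 + 1/20000 + 1/6200 = 0.000226 S  =>  R_par = 4425 Ω
V = I × R_par = 2 × 4425 = 8850 V
I_R3 = V/R3 = 8850/6200 = 1.427 A

Final answer: 1.427 A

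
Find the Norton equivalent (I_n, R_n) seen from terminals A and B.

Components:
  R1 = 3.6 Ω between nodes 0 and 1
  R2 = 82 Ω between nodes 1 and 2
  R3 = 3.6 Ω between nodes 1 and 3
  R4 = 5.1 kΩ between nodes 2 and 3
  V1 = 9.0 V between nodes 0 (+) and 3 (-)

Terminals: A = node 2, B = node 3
Find the Thévenin equivalent first; then I_n = V_th/R_th and R_n = R_th.
Step 1 — V_th is the open-circuit voltage V_A - V_B (nothing connected across the terminals).
Nodal analysis, taking node 3 as the 0 V reference.
Source V1 fixes V_0 = 9 V.
KCL at each unknown node (sum of currents leaving = 0; resistances in Ω):
  Node 1: (V_1 - 9)/3.6 + (V_1 - V_2)/82 + (V_1 - 0)/3.6 = 0
  Node 2: (V_2 - V_1)/82 + (V_2 - 0)/5100 = 0
Collecting terms (coefficients in siemens):
  0.5678·V_1 - 0.0122·V_2 = 2.5
  0.01239·V_2 - 0.0122·V_1 = 0
Determinant D = (0.5678)(0.01239) - (-0.0122)(-0.0122) = 0.006886
V_1 = [(2.5)(0.01239) - (-0.0122)(0)]/D = 4.498 V
V_2 = [(0.5678)(0) - (2.5)(-0.0122)]/D = 4.427 V
V_th = V_2 - V_3 = 4.427 - 0 = 4.427 V
Step 2 — R_th: zero the source — replace V1 by a short circuit (node 3 merges into node 0) — and find the resistance seen between A (node 2) and B (node 0).
Reduce the network between node 2 (A) and node 0 (B) by series/parallel combination:
  Rp1 = R1 ‖ R3 (parallel, both between nodes 0 and 1) = 1/(1/3.6 + 1/3.6) = 1.8 Ω
  Rs1 = R2 + Rp1 (series, joined only at node 1) = 82 + 1.8 = 83.8 Ω
  Rp2 = R4 ‖ Rs1 (parallel, both between nodes 0 and 2) = 1/(1/5100 + 1/83.8) = 82.45 Ω
R_th = 82.45 Ω
I_n = V_th/R_th = 4.427/82.45 = 0.0537 A, and R_n = R_th = 82.45 Ω

Final answer: I_n = 0.0537 A, R_n = 82.45 Ω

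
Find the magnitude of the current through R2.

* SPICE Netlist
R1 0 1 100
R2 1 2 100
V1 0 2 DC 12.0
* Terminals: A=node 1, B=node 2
Nodal analysis, taking node 2 as the 0 V reference.
Source V1 fixes V_0 = 12 V.
KCL at each unknown node (sum of currents leaving = 0; resistances in Ω):
  Node 1: (V_1 - 12)/100 + (V_1 - 0)/100 = 0
Collecting terms: 0.02 × V_1 = 0.12  =>  V_1 = 6 V
I_R2 = (V_1 - V_2)/R2 = (6 - 0)/100 = 0.06 A
|I_R2| = 0.06 A

Final answer: |I_R2| = 0.06 A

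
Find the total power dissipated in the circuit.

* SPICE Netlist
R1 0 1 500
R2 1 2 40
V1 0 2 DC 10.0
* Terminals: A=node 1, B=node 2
Nodal analysis, taking node 2 as the 0 V reference.
Source V1 fixes V_0 = 10 V.
KCL at each unknown node (sum of currents leaving = 0; resistances in Ω):
  Node 1: (V_1 - 10)/500 + (V_1 - 0)/40 = 0
Collecting terms: 0.027 × V_1 = 0.02  =>  V_1 = 0.7407 V
Power in each resistor, P = (ΔV)²/R:
  P_R1 = (10 - 0.7407)²/500 = 0.1715 W
  P_R2 = (0.7407 - 0)²/40 = 0.01372 W
P_total = P_R1 + P_R2 = 0.1852 W

Final answer: 0.1852 W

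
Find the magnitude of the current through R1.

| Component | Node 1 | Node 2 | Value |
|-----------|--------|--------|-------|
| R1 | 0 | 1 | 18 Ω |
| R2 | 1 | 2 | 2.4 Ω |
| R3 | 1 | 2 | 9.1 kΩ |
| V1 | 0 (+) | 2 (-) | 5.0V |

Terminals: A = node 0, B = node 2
Nodal analysis, taking node 2 as the 0 V reference.
Source V1 fixes V_0 = 5 V.
KCL at each unknown node (sum of currents leaving = 0; resistances in Ω):
  Node 1: (V_1 - 5)/18 + (V_1 - 0)/2.4 + (V_1 - 0)/9100 = 0
Collecting terms: 0.4723 × V_1 = 0.2778  =>  V_1 = 0.5881 V
I_R1 = (V_0 - V_1)/R1 = (5 - 0.5881)/18 = 0.2451 A
|I_R1| = 0.2451 A

Final answer: |I_R1| = 0.2451 A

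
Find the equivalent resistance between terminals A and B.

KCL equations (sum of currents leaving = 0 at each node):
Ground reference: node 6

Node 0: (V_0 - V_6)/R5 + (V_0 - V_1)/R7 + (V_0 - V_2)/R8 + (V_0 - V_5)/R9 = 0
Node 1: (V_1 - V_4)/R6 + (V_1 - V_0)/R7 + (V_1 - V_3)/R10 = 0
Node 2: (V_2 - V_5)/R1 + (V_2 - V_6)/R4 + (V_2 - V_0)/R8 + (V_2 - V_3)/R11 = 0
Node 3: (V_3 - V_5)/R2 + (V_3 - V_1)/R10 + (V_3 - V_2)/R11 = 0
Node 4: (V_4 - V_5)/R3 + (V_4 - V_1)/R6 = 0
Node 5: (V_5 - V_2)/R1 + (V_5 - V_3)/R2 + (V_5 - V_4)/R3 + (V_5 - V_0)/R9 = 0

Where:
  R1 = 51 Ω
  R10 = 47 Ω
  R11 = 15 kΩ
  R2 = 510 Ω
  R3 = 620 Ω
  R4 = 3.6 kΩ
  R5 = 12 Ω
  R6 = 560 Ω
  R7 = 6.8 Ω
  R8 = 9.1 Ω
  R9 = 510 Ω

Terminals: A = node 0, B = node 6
The network is not a plain series/parallel combination. Inject a 1 A test current into terminal A (node 0) and return it from terminal B (node 6); then R_eq = V_A / (1 A).
Nodal analysis, taking node 6 as the 0 V reference.
Current source I_test pushes 1 A into node 0 and draws it out of node 6.
KCL at each unknown node (sum of currents leaving = 0; resistances in Ω):
  Node 0: (V_0 - 0)/12 + (V_0 - V_1)/6.8 + (V_0 - V_2)/9.1 + (V_0 - V_5)/510 - 1 = 0
  Node 1: (V_1 - V_0)/6.8 + (V_1 - V_4)/560 + (V_1 - V_3)/47 = 0
  Node 2: (V_2 - V_0)/9.1 + (V_2 - V_5)/51 + (V_2 - 0)/3600 + (V_2 - V_3)/15000 = 0
  Node 3: (V_3 - V_1)/47 + (V_3 - V_2)/15000 + (V_3 - V_5)/510 = 0
  Node 4: (V_4 - V_1)/560 + (V_4 - V_5)/620 = 0
  Node 5: (V_5 - V_0)/510 + (V_5 - V_2)/51 + (V_5 - V_3)/510 + (V_5 - V_4)/620 = 0
Collecting terms (coefficients in siemens):
  0.3422·V_0 - 0.1471·V_1 - 0.1099·V_2 - 0.001961·V_5 = 1
  0.1701·V_1 - 0.1471·V_0 - 0.02128·V_3 - 0.001786·V_4 = 0
  0.1298·V_2 - 0.1099·V_0 - 0.00006667·V_3 - 0.01961·V_5 = 0
  0.0233·V_3 - 0.02128·V_1 - 0.00006667·V_2 - 0.001961·V_5 = 0
  0.003399·V_4 - 0.001786·V_1 - 0.001613·V_5 = 0
  0.02514·V_5 - 0.001961·V_0 - 0.01961·V_2 - 0.001961·V_3 - 0.001613·V_4 = 0
Solving these 6 simultaneous equations (Gaussian elimination) gives:
  V_0 = 11.96 V, V_1 = 11.96 V, V_2 = 11.93 V, V_3 = 11.96 V
  V_4 = 11.95 V, V_5 = 11.94 V
R_eq = V_0 / 1 A = 11.96 Ω

Final answer: 11.96 Ω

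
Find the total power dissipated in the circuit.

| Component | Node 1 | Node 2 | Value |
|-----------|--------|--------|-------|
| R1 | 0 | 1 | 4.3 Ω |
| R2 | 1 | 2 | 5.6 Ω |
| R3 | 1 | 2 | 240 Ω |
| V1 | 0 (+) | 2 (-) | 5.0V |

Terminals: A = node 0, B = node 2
Nodal analysis, taking node 2 as the 0 V reference.
Source V1 fixes V_0 = 5 V.
KCL at each unknown node (sum of currents leaving = 0; resistances in Ω):
  Node 1: (V_1 - 5)/4.3 + (V_1 - 0)/5.6 + (V_1 - 0)/240 = 0
Collecting terms: 0.4153 × V_1 = 1.163  =>  V_1 = 2.8 V
Power in each resistor, P = (ΔV)²/R:
  P_R1 = (5 - 2.8)²/4.3 = 1.126 W
  P_R2 = (2.8 - 0)²/5.6 = 1.4 W
  P_R3 = (2.8 - 0)²/240 = 0.03266 W
P_total = P_R1 + P_R2 + P_R3 = 2.558 W

Final answer: 2.558 W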